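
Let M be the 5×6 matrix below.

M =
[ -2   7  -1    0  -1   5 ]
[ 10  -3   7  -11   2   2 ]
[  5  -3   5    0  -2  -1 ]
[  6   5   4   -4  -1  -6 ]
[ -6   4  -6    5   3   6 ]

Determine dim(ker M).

1

Row reduce to echelon form.
R2 ← R2 + (5)·R1: [0, 32, 2, -11, -3, 27]
R3 ← R3 + (5/2)·R1: [0, 29/2, 5/2, 0, -9/2, 23/2]
R4 ← R4 + (3)·R1: [0, 26, 1, -4, -4, 9]
R5 ← R5 − (3)·R1: [0, -17, -3, 5, 6, -9]
R3 ← R3 − (29/64)·R2: [0, 0, 51/32, 319/64, -201/64, -47/64]
R4 ← R4 − (13/16)·R2: [0, 0, -5/8, 79/16, -25/16, -207/16]
R5 ← R5 + (17/32)·R2: [0, 0, -31/16, -27/32, 141/32, 171/32]
R4 ← R4 + (20/51)·R3: [0, 0, 0, 703/102, -95/34, -1349/102]
R5 ← R5 + (62/51)·R3: [0, 0, 0, 266/51, 10/17, 227/51]
R5 ← R5 − (28/37)·R4: [0, 0, 0, 0, 100/37, 535/37]
5 nonzero rows, so rank(M) = 5.
M has 6 columns; by rank–nullity, nullity = 6 − 5 = 1.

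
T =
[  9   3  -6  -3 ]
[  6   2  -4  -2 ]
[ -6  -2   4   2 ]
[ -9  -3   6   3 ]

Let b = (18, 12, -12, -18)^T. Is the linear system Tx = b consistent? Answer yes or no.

Row reduce the augmented matrix [T | b].
R2 ← R2 − (2/3)·R1: [0, 0, 0, 0, 0]
R3 ← R3 + (2/3)·R1: [0, 0, 0, 0, 0]
R4 ← R4 + R1: [0, 0, 0, 0, 0]
The echelon form has 1 nonzero rows, and every pivot lies in the first 4 columns, so rank(T) = rank([T|b]) = 1.
The system is consistent.

yes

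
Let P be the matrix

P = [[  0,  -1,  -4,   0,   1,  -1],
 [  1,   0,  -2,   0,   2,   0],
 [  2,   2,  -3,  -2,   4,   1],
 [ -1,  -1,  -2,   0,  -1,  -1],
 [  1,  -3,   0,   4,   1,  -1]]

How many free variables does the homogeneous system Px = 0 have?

Row reduce to echelon form.
Swap R1 ↔ R2
R3 ← R3 − (2)·R1: [0, 2, 1, -2, 0, 1]
R4 ← R4 + R1: [0, -1, -4, 0, 1, -1]
R5 ← R5 − R1: [0, -3, 2, 4, -1, -1]
R3 ← R3 + (2)·R2: [0, 0, -7, -2, 2, -1]
R4 ← R4 − R2: [0, 0, 0, 0, 0, 0]
R5 ← R5 − (3)·R2: [0, 0, 14, 4, -4, 2]
R5 ← R5 + (2)·R3: [0, 0, 0, 0, 0, 0]
3 nonzero rows, so rank(P) = 3.
P has 6 columns; by rank–nullity, nullity = 6 − 3 = 3.

3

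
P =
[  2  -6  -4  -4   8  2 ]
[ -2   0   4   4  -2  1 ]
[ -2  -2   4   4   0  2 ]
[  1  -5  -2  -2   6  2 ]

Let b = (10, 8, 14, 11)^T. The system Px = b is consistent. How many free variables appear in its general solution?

4

Row reduce the augmented matrix [P | b].
R2 ← R2 + R1: [0, -6, 0, 0, 6, 3, 18]
R3 ← R3 + R1: [0, -8, 0, 0, 8, 4, 24]
R4 ← R4 − (1/2)·R1: [0, -2, 0, 0, 2, 1, 6]
R3 ← R3 − (4/3)·R2: [0, 0, 0, 0, 0, 0, 0]
R4 ← R4 − (1/3)·R2: [0, 0, 0, 0, 0, 0, 0]
The echelon form has 2 nonzero rows, and every pivot lies in the first 6 columns, so rank(P) = rank([P|b]) = 2.
The system is consistent.
Free variables = (unknowns) − (rank) = 6 − 2 = 4.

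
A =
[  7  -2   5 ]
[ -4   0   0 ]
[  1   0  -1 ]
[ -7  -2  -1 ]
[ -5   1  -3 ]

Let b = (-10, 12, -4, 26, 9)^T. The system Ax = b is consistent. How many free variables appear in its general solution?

Row reduce the augmented matrix [A | b].
R2 ← R2 + (4/7)·R1: [0, -8/7, 20/7, 44/7]
R3 ← R3 − (1/7)·R1: [0, 2/7, -12/7, -18/7]
R4 ← R4 + R1: [0, -4, 4, 16]
R5 ← R5 + (5/7)·R1: [0, -3/7, 4/7, 13/7]
R3 ← R3 + (1/4)·R2: [0, 0, -1, -1]
R4 ← R4 − (7/2)·R2: [0, 0, -6, -6]
R5 ← R5 − (3/8)·R2: [0, 0, -1/2, -1/2]
R4 ← R4 − (6)·R3: [0, 0, 0, 0]
R5 ← R5 − (1/2)·R3: [0, 0, 0, 0]
The echelon form has 3 nonzero rows, and every pivot lies in the first 3 columns, so rank(A) = rank([A|b]) = 3.
The system is consistent.
Free variables = (unknowns) − (rank) = 3 − 3 = 0.

0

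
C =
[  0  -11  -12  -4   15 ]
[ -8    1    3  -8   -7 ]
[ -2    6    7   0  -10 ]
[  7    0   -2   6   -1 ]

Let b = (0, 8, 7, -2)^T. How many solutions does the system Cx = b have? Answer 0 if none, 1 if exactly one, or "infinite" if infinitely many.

Row reduce the augmented matrix [C | b].
Swap R1 ↔ R2
R3 ← R3 − (1/4)·R1: [0, 23/4, 25/4, 2, -33/4, 5]
R4 ← R4 + (7/8)·R1: [0, 7/8, 5/8, -1, -57/8, 5]
R3 ← R3 + (23/44)·R2: [0, 0, -1/44, -1/11, -9/22, 5]
R4 ← R4 + (7/88)·R2: [0, 0, -29/88, -29/22, -261/44, 5]
R4 ← R4 − (29/2)·R3: [0, 0, 0, 0, 0, -135/2]
The echelon form has 4 nonzero rows; the last pivot sits in the augmented column, so rank(C) = 3 but rank([C|b]) = 4.
Since the ranks differ, the system is inconsistent.
It has no solutions.

0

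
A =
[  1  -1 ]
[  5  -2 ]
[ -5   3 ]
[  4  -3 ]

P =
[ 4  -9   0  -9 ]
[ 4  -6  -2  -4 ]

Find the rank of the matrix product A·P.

2

First compute AP:
[[  0,  -3,   2,  -5],
 [ 12, -33,   4, -37],
 [ -8,  27,  -6,  33],
 [  4, -18,   6, -24]]
Now row reduce the product.
Swap R1 ↔ R2
R3 ← R3 + (2/3)·R1: [0, 5, -10/3, 25/3]
R4 ← R4 − (1/3)·R1: [0, -7, 14/3, -35/3]
R3 ← R3 + (5/3)·R2: [0, 0, 0, 0]
R4 ← R4 − (7/3)·R2: [0, 0, 0, 0]
2 nonzero rows, so rank(AP) = 2.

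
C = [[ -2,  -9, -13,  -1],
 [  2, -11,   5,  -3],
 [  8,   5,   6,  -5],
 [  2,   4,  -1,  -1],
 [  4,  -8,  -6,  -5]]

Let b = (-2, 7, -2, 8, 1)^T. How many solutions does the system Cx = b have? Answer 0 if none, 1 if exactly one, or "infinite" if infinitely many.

0

Row reduce the augmented matrix [C | b].
R2 ← R2 + R1: [0, -20, -8, -4, 5]
R3 ← R3 + (4)·R1: [0, -31, -46, -9, -10]
R4 ← R4 + R1: [0, -5, -14, -2, 6]
R5 ← R5 + (2)·R1: [0, -26, -32, -7, -3]
R3 ← R3 − (31/20)·R2: [0, 0, -168/5, -14/5, -71/4]
R4 ← R4 − (1/4)·R2: [0, 0, -12, -1, 19/4]
R5 ← R5 − (13/10)·R2: [0, 0, -108/5, -9/5, -19/2]
R4 ← R4 − (5/14)·R3: [0, 0, 0, 0, 621/56]
R5 ← R5 − (9/14)·R3: [0, 0, 0, 0, 107/56]
R5 ← R5 − (107/621)·R4: [0, 0, 0, 0, 0]
The echelon form has 4 nonzero rows; the last pivot sits in the augmented column, so rank(C) = 3 but rank([C|b]) = 4.
Since the ranks differ, the system is inconsistent.
It has no solutions.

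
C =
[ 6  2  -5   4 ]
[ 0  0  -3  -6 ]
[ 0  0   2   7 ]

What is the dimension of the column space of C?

3

Row reduce to echelon form.
R3 ← R3 + (2/3)·R2: [0, 0, 0, 3]
Echelon form has 3 nonzero rows, so rank(C) = 3.
The column space has dimension equal to the rank: 3.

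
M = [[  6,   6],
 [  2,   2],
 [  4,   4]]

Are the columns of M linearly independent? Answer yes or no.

no

Row reduce M to echelon form.
R2 ← R2 − (1/3)·R1: [0, 0]
R3 ← R3 − (2/3)·R1: [0, 0]
1 pivot among 2 columns.
Only 1 < 2 pivot columns, so the columns are linearly dependent.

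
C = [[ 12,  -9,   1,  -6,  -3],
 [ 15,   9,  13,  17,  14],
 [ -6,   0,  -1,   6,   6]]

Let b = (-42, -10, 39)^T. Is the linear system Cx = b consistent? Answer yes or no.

Row reduce the augmented matrix [C | b].
R2 ← R2 − (5/4)·R1: [0, 81/4, 47/4, 49/2, 71/4, 85/2]
R3 ← R3 + (1/2)·R1: [0, -9/2, -1/2, 3, 9/2, 18]
R3 ← R3 + (2/9)·R2: [0, 0, 19/9, 76/9, 76/9, 247/9]
The echelon form has 3 nonzero rows, and every pivot lies in the first 5 columns, so rank(C) = rank([C|b]) = 3.
The system is consistent.

yes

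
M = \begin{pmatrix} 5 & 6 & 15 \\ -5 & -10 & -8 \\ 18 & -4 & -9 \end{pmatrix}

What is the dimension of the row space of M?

Row reduce to echelon form.
R2 ← R2 + R1: [0, -4, 7]
R3 ← R3 − (18/5)·R1: [0, -128/5, -63]
R3 ← R3 − (32/5)·R2: [0, 0, -539/5]
Echelon form has 3 nonzero rows, so rank(M) = 3.
The row space has dimension equal to the rank: 3.

3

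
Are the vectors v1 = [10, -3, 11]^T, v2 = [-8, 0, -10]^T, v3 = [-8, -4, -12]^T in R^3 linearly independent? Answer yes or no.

no

Form the matrix with these vectors as rows and row reduce.
R2 ← R2 + (4/5)·R1: [0, -12/5, -6/5]
R3 ← R3 + (4/5)·R1: [0, -32/5, -16/5]
R3 ← R3 − (8/3)·R2: [0, 0, 0]
2 nonzero rows, so the 3 vectors span a space of dimension 2.
Since 2 < 3, the vectors are linearly dependent.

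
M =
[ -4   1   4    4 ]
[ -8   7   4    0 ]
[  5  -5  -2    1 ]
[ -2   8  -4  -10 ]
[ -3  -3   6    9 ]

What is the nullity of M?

Row reduce to echelon form.
R2 ← R2 − (2)·R1: [0, 5, -4, -8]
R3 ← R3 + (5/4)·R1: [0, -15/4, 3, 6]
R4 ← R4 − (1/2)·R1: [0, 15/2, -6, -12]
R5 ← R5 − (3/4)·R1: [0, -15/4, 3, 6]
R3 ← R3 + (3/4)·R2: [0, 0, 0, 0]
R4 ← R4 − (3/2)·R2: [0, 0, 0, 0]
R5 ← R5 + (3/4)·R2: [0, 0, 0, 0]
2 nonzero rows, so rank(M) = 2.
M has 4 columns; by rank–nullity, nullity = 4 − 2 = 2.

2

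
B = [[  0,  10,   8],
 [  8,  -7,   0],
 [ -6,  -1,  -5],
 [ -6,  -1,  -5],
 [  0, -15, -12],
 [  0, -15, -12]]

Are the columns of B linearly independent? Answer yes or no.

no

Row reduce B to echelon form.
Swap R1 ↔ R2
R3 ← R3 + (3/4)·R1: [0, -25/4, -5]
R4 ← R4 + (3/4)·R1: [0, -25/4, -5]
R3 ← R3 + (5/8)·R2: [0, 0, 0]
R4 ← R4 + (5/8)·R2: [0, 0, 0]
R5 ← R5 + (3/2)·R2: [0, 0, 0]
R6 ← R6 + (3/2)·R2: [0, 0, 0]
2 pivots among 3 columns.
Only 2 < 3 pivot columns, so the columns are linearly dependent.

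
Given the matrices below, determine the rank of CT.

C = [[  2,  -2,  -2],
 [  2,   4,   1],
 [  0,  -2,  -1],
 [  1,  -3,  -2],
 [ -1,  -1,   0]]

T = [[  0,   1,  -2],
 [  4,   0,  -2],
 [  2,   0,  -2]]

2

First compute CT:
[[-12,   2,   4],
 [ 18,   2, -14],
 [-10,   0,   6],
 [-16,   1,   8],
 [ -4,  -1,   4]]
Now row reduce the product.
R2 ← R2 + (3/2)·R1: [0, 5, -8]
R3 ← R3 − (5/6)·R1: [0, -5/3, 8/3]
R4 ← R4 − (4/3)·R1: [0, -5/3, 8/3]
R5 ← R5 − (1/3)·R1: [0, -5/3, 8/3]
R3 ← R3 + (1/3)·R2: [0, 0, 0]
R4 ← R4 + (1/3)·R2: [0, 0, 0]
R5 ← R5 + (1/3)·R2: [0, 0, 0]
2 nonzero rows, so rank(CT) = 2.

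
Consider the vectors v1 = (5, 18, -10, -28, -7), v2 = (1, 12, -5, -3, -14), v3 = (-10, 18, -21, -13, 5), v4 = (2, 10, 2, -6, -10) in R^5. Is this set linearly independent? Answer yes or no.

Form the matrix with these vectors as rows and row reduce.
R2 ← R2 − (1/5)·R1: [0, 42/5, -3, 13/5, -63/5]
R3 ← R3 + (2)·R1: [0, 54, -41, -69, -9]
R4 ← R4 − (2/5)·R1: [0, 14/5, 6, 26/5, -36/5]
R3 ← R3 − (45/7)·R2: [0, 0, -152/7, -600/7, 72]
R4 ← R4 − (1/3)·R2: [0, 0, 7, 13/3, -3]
R4 ← R4 + (49/152)·R3: [0, 0, 0, -1328/57, 384/19]
4 nonzero rows, so the 4 vectors span a space of dimension 4.
Since 4 = 4, the vectors are linearly independent.

yes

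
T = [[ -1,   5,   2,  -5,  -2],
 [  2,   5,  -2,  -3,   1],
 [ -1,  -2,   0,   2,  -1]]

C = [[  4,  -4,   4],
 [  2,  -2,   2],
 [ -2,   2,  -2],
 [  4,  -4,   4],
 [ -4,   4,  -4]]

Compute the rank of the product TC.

First compute TC:
[[-10,  10, -10],
 [  6,  -6,   6],
 [  4,  -4,   4]]
Now row reduce the product.
R2 ← R2 + (3/5)·R1: [0, 0, 0]
R3 ← R3 + (2/5)·R1: [0, 0, 0]
1 nonzero row, so rank(TC) = 1.

1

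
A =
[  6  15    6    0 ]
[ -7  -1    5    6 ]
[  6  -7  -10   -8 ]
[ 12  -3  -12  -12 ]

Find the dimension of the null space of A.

2

Row reduce to echelon form.
R2 ← R2 + (7/6)·R1: [0, 33/2, 12, 6]
R3 ← R3 − R1: [0, -22, -16, -8]
R4 ← R4 − (2)·R1: [0, -33, -24, -12]
R3 ← R3 + (4/3)·R2: [0, 0, 0, 0]
R4 ← R4 + (2)·R2: [0, 0, 0, 0]
2 nonzero rows, so rank(A) = 2.
A has 4 columns; by rank–nullity, nullity = 4 − 2 = 2.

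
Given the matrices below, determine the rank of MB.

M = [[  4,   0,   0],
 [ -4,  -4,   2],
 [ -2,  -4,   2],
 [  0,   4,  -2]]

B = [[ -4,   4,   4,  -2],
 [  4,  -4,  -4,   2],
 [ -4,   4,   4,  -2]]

First compute MB:
[[-16,  16,  16,  -8],
 [ -8,   8,   8,  -4],
 [-16,  16,  16,  -8],
 [ 24, -24, -24,  12]]
Now row reduce the product.
R2 ← R2 − (1/2)·R1: [0, 0, 0, 0]
R3 ← R3 − R1: [0, 0, 0, 0]
R4 ← R4 + (3/2)·R1: [0, 0, 0, 0]
1 nonzero row, so rank(MB) = 1.

1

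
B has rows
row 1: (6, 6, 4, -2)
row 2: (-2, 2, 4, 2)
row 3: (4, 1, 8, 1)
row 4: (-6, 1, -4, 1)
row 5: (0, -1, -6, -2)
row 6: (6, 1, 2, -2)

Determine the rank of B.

3

Row reduce to echelon form.
R2 ← R2 + (1/3)·R1: [0, 4, 16/3, 4/3]
R3 ← R3 − (2/3)·R1: [0, -3, 16/3, 7/3]
R4 ← R4 + R1: [0, 7, 0, -1]
R6 ← R6 − R1: [0, -5, -2, 0]
R3 ← R3 + (3/4)·R2: [0, 0, 28/3, 10/3]
R4 ← R4 − (7/4)·R2: [0, 0, -28/3, -10/3]
R5 ← R5 + (1/4)·R2: [0, 0, -14/3, -5/3]
R6 ← R6 + (5/4)·R2: [0, 0, 14/3, 5/3]
R4 ← R4 + R3: [0, 0, 0, 0]
R5 ← R5 + (1/2)·R3: [0, 0, 0, 0]
R6 ← R6 − (1/2)·R3: [0, 0, 0, 0]
Echelon form has 3 nonzero rows, so rank(B) = 3.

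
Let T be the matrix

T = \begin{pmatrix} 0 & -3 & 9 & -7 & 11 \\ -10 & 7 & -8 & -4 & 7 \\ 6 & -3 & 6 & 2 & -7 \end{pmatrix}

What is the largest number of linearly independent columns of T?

3

Row reduce to echelon form.
Swap R1 ↔ R2
R3 ← R3 + (3/5)·R1: [0, 6/5, 6/5, -2/5, -14/5]
R3 ← R3 + (2/5)·R2: [0, 0, 24/5, -16/5, 8/5]
Echelon form has 3 nonzero rows, so rank(T) = 3.
The rank gives the maximum number of linearly independent columns: 3.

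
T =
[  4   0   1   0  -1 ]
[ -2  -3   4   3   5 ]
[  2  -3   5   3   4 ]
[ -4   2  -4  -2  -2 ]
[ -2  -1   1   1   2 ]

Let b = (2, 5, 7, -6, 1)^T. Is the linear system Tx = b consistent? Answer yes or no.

Row reduce the augmented matrix [T | b].
R2 ← R2 + (1/2)·R1: [0, -3, 9/2, 3, 9/2, 6]
R3 ← R3 − (1/2)·R1: [0, -3, 9/2, 3, 9/2, 6]
R4 ← R4 + R1: [0, 2, -3, -2, -3, -4]
R5 ← R5 + (1/2)·R1: [0, -1, 3/2, 1, 3/2, 2]
R3 ← R3 − R2: [0, 0, 0, 0, 0, 0]
R4 ← R4 + (2/3)·R2: [0, 0, 0, 0, 0, 0]
R5 ← R5 − (1/3)·R2: [0, 0, 0, 0, 0, 0]
The echelon form has 2 nonzero rows, and every pivot lies in the first 5 columns, so rank(T) = rank([T|b]) = 2.
The system is consistent.

yes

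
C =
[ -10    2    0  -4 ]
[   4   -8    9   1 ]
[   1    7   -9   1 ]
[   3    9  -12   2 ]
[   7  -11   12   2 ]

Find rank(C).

Row reduce to echelon form.
R2 ← R2 + (2/5)·R1: [0, -36/5, 9, -3/5]
R3 ← R3 + (1/10)·R1: [0, 36/5, -9, 3/5]
R4 ← R4 + (3/10)·R1: [0, 48/5, -12, 4/5]
R5 ← R5 + (7/10)·R1: [0, -48/5, 12, -4/5]
R3 ← R3 + R2: [0, 0, 0, 0]
R4 ← R4 + (4/3)·R2: [0, 0, 0, 0]
R5 ← R5 − (4/3)·R2: [0, 0, 0, 0]
Echelon form has 2 nonzero rows, so rank(C) = 2.

2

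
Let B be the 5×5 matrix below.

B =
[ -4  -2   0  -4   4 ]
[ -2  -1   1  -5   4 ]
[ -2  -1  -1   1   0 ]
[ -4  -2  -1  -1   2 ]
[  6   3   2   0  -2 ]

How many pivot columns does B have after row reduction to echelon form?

Row reduce to echelon form.
R2 ← R2 − (1/2)·R1: [0, 0, 1, -3, 2]
R3 ← R3 − (1/2)·R1: [0, 0, -1, 3, -2]
R4 ← R4 − R1: [0, 0, -1, 3, -2]
R5 ← R5 + (3/2)·R1: [0, 0, 2, -6, 4]
R3 ← R3 + R2: [0, 0, 0, 0, 0]
R4 ← R4 + R2: [0, 0, 0, 0, 0]
R5 ← R5 − (2)·R2: [0, 0, 0, 0, 0]
Echelon form has 2 nonzero rows, so rank(B) = 2.
Each nonzero row contributes one pivot column: 2 pivot columns.

2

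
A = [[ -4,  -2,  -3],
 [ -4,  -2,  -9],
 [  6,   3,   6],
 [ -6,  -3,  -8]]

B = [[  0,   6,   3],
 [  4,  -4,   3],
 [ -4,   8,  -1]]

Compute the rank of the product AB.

2

First compute AB:
[[  4, -40, -15],
 [ 28, -88,  -9],
 [-12,  72,  21],
 [ 20, -88, -19]]
Now row reduce the product.
R2 ← R2 − (7)·R1: [0, 192, 96]
R3 ← R3 + (3)·R1: [0, -48, -24]
R4 ← R4 − (5)·R1: [0, 112, 56]
R3 ← R3 + (1/4)·R2: [0, 0, 0]
R4 ← R4 − (7/12)·R2: [0, 0, 0]
2 nonzero rows, so rank(AB) = 2.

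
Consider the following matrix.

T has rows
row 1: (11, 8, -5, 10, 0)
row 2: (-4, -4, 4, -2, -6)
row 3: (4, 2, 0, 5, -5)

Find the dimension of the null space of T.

Row reduce to echelon form.
R2 ← R2 + (4/11)·R1: [0, -12/11, 24/11, 18/11, -6]
R3 ← R3 − (4/11)·R1: [0, -10/11, 20/11, 15/11, -5]
R3 ← R3 − (5/6)·R2: [0, 0, 0, 0, 0]
2 nonzero rows, so rank(T) = 2.
T has 5 columns; by rank–nullity, nullity = 5 − 2 = 3.

3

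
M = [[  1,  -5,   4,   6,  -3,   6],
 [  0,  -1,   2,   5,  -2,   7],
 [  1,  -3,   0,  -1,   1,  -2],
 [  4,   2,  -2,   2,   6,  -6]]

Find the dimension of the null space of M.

2

Row reduce to echelon form.
R3 ← R3 − R1: [0, 2, -4, -7, 4, -8]
R4 ← R4 − (4)·R1: [0, 22, -18, -22, 18, -30]
R3 ← R3 + (2)·R2: [0, 0, 0, 3, 0, 6]
R4 ← R4 + (22)·R2: [0, 0, 26, 88, -26, 124]
Swap R3 ↔ R4
4 nonzero rows, so rank(M) = 4.
M has 6 columns; by rank–nullity, nullity = 6 − 4 = 2.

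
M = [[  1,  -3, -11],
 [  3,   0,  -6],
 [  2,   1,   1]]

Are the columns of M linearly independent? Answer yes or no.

yes

Row reduce M to echelon form.
R2 ← R2 − (3)·R1: [0, 9, 27]
R3 ← R3 − (2)·R1: [0, 7, 23]
R3 ← R3 − (7/9)·R2: [0, 0, 2]
3 pivots among 3 columns.
Every column is a pivot column, so the columns are linearly independent.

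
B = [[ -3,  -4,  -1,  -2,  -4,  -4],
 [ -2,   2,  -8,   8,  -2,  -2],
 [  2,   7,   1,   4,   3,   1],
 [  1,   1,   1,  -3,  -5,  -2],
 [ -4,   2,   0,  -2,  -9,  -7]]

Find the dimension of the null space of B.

1

Row reduce to echelon form.
R2 ← R2 − (2/3)·R1: [0, 14/3, -22/3, 28/3, 2/3, 2/3]
R3 ← R3 + (2/3)·R1: [0, 13/3, 1/3, 8/3, 1/3, -5/3]
R4 ← R4 + (1/3)·R1: [0, -1/3, 2/3, -11/3, -19/3, -10/3]
R5 ← R5 − (4/3)·R1: [0, 22/3, 4/3, 2/3, -11/3, -5/3]
R3 ← R3 − (13/14)·R2: [0, 0, 50/7, -6, -2/7, -16/7]
R4 ← R4 + (1/14)·R2: [0, 0, 1/7, -3, -44/7, -23/7]
R5 ← R5 − (11/7)·R2: [0, 0, 90/7, -14, -33/7, -19/7]
R4 ← R4 − (1/50)·R3: [0, 0, 0, -72/25, -157/25, -81/25]
R5 ← R5 − (9/5)·R3: [0, 0, 0, -16/5, -21/5, 7/5]
R5 ← R5 − (10/9)·R4: [0, 0, 0, 0, 25/9, 5]
5 nonzero rows, so rank(B) = 5.
B has 6 columns; by rank–nullity, nullity = 6 − 5 = 1.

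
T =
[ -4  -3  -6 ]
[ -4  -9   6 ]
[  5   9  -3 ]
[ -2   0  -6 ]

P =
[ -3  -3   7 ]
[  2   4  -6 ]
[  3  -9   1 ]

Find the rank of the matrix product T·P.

First compute TP:
[[-12,  54, -16],
 [ 12, -78,  32],
 [ -6,  48, -22],
 [-12,  60, -20]]
Now row reduce the product.
R2 ← R2 + R1: [0, -24, 16]
R3 ← R3 − (1/2)·R1: [0, 21, -14]
R4 ← R4 − R1: [0, 6, -4]
R3 ← R3 + (7/8)·R2: [0, 0, 0]
R4 ← R4 + (1/4)·R2: [0, 0, 0]
2 nonzero rows, so rank(TP) = 2.

2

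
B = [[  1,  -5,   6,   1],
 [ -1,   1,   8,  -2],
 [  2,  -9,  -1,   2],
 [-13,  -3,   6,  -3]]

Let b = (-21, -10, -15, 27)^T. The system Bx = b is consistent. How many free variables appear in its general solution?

0

Row reduce the augmented matrix [B | b].
R2 ← R2 + R1: [0, -4, 14, -1, -31]
R3 ← R3 − (2)·R1: [0, 1, -13, 0, 27]
R4 ← R4 + (13)·R1: [0, -68, 84, 10, -246]
R3 ← R3 + (1/4)·R2: [0, 0, -19/2, -1/4, 77/4]
R4 ← R4 − (17)·R2: [0, 0, -154, 27, 281]
R4 ← R4 − (308/19)·R3: [0, 0, 0, 590/19, -590/19]
The echelon form has 4 nonzero rows, and every pivot lies in the first 4 columns, so rank(B) = rank([B|b]) = 4.
The system is consistent.
Free variables = (unknowns) − (rank) = 4 − 4 = 0.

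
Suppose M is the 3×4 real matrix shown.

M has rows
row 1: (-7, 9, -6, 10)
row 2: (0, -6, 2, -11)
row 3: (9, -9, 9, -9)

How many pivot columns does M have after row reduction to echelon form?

3

Row reduce to echelon form.
R3 ← R3 + (9/7)·R1: [0, 18/7, 9/7, 27/7]
R3 ← R3 + (3/7)·R2: [0, 0, 15/7, -6/7]
Echelon form has 3 nonzero rows, so rank(M) = 3.
Each nonzero row contributes one pivot column: 3 pivot columns.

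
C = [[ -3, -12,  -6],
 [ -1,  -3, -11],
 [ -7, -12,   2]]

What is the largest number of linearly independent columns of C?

3

Row reduce to echelon form.
R2 ← R2 − (1/3)·R1: [0, 1, -9]
R3 ← R3 − (7/3)·R1: [0, 16, 16]
R3 ← R3 − (16)·R2: [0, 0, 160]
Echelon form has 3 nonzero rows, so rank(C) = 3.
The rank gives the maximum number of linearly independent columns: 3.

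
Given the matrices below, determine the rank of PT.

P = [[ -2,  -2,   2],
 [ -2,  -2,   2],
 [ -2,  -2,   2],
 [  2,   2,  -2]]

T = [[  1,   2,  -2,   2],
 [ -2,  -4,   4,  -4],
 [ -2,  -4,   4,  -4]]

1

First compute PT:
[[ -2,  -4,   4,  -4],
 [ -2,  -4,   4,  -4],
 [ -2,  -4,   4,  -4],
 [  2,   4,  -4,   4]]
Now row reduce the product.
R2 ← R2 − R1: [0, 0, 0, 0]
R3 ← R3 − R1: [0, 0, 0, 0]
R4 ← R4 + R1: [0, 0, 0, 0]
1 nonzero row, so rank(PT) = 1.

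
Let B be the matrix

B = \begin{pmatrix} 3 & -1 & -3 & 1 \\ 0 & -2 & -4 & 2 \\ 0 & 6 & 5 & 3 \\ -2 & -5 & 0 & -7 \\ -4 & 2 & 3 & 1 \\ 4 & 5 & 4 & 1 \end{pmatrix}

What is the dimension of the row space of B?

3

Row reduce to echelon form.
R4 ← R4 + (2/3)·R1: [0, -17/3, -2, -19/3]
R5 ← R5 + (4/3)·R1: [0, 2/3, -1, 7/3]
R6 ← R6 − (4/3)·R1: [0, 19/3, 8, -1/3]
R3 ← R3 + (3)·R2: [0, 0, -7, 9]
R4 ← R4 − (17/6)·R2: [0, 0, 28/3, -12]
R5 ← R5 + (1/3)·R2: [0, 0, -7/3, 3]
R6 ← R6 + (19/6)·R2: [0, 0, -14/3, 6]
R4 ← R4 + (4/3)·R3: [0, 0, 0, 0]
R5 ← R5 − (1/3)·R3: [0, 0, 0, 0]
R6 ← R6 − (2/3)·R3: [0, 0, 0, 0]
Echelon form has 3 nonzero rows, so rank(B) = 3.
The row space has dimension equal to the rank: 3.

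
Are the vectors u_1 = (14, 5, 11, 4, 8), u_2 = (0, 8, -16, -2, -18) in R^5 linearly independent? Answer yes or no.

yes

Form the matrix with these vectors as rows and row reduce.
2 nonzero rows, so the 2 vectors span a space of dimension 2.
Since 2 = 2, the vectors are linearly independent.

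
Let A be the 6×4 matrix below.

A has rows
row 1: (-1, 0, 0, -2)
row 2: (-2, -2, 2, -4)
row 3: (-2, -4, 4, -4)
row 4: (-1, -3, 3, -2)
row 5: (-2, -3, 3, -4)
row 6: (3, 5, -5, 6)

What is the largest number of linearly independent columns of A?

2

Row reduce to echelon form.
R2 ← R2 − (2)·R1: [0, -2, 2, 0]
R3 ← R3 − (2)·R1: [0, -4, 4, 0]
R4 ← R4 − R1: [0, -3, 3, 0]
R5 ← R5 − (2)·R1: [0, -3, 3, 0]
R6 ← R6 + (3)·R1: [0, 5, -5, 0]
R3 ← R3 − (2)·R2: [0, 0, 0, 0]
R4 ← R4 − (3/2)·R2: [0, 0, 0, 0]
R5 ← R5 − (3/2)·R2: [0, 0, 0, 0]
R6 ← R6 + (5/2)·R2: [0, 0, 0, 0]
Echelon form has 2 nonzero rows, so rank(A) = 2.
The rank gives the maximum number of linearly independent columns: 2.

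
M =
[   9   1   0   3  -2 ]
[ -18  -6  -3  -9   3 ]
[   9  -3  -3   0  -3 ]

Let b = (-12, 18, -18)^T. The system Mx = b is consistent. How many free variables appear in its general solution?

Row reduce the augmented matrix [M | b].
R2 ← R2 + (2)·R1: [0, -4, -3, -3, -1, -6]
R3 ← R3 − R1: [0, -4, -3, -3, -1, -6]
R3 ← R3 − R2: [0, 0, 0, 0, 0, 0]
The echelon form has 2 nonzero rows, and every pivot lies in the first 5 columns, so rank(M) = rank([M|b]) = 2.
The system is consistent.
Free variables = (unknowns) − (rank) = 5 − 2 = 3.

3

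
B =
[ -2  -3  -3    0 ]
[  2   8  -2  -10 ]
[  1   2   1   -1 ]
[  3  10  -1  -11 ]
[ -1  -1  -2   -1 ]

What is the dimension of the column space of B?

Row reduce to echelon form.
R2 ← R2 + R1: [0, 5, -5, -10]
R3 ← R3 + (1/2)·R1: [0, 1/2, -1/2, -1]
R4 ← R4 + (3/2)·R1: [0, 11/2, -11/2, -11]
R5 ← R5 − (1/2)·R1: [0, 1/2, -1/2, -1]
R3 ← R3 − (1/10)·R2: [0, 0, 0, 0]
R4 ← R4 − (11/10)·R2: [0, 0, 0, 0]
R5 ← R5 − (1/10)·R2: [0, 0, 0, 0]
Echelon form has 2 nonzero rows, so rank(B) = 2.
The column space has dimension equal to the rank: 2.

2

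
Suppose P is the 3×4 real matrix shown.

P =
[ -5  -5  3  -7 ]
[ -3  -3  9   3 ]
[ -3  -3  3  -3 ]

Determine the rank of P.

2

Row reduce to echelon form.
R2 ← R2 − (3/5)·R1: [0, 0, 36/5, 36/5]
R3 ← R3 − (3/5)·R1: [0, 0, 6/5, 6/5]
R3 ← R3 − (1/6)·R2: [0, 0, 0, 0]
Echelon form has 2 nonzero rows, so rank(P) = 2.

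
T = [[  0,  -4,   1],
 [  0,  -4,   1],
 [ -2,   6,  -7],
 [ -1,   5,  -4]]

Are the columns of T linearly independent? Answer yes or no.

Row reduce T to echelon form.
Swap R1 ↔ R3
R4 ← R4 − (1/2)·R1: [0, 2, -1/2]
R3 ← R3 − R2: [0, 0, 0]
R4 ← R4 + (1/2)·R2: [0, 0, 0]
2 pivots among 3 columns.
Only 2 < 3 pivot columns, so the columns are linearly dependent.

no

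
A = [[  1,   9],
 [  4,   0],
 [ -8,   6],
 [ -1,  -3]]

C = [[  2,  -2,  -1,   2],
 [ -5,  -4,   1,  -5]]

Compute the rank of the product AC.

2

First compute AC:
[[-43, -38,   8, -43],
 [  8,  -8,  -4,   8],
 [-46,  -8,  14, -46],
 [ 13,  14,  -2,  13]]
Now row reduce the product.
R2 ← R2 + (8/43)·R1: [0, -648/43, -108/43, 0]
R3 ← R3 − (46/43)·R1: [0, 1404/43, 234/43, 0]
R4 ← R4 + (13/43)·R1: [0, 108/43, 18/43, 0]
R3 ← R3 + (13/6)·R2: [0, 0, 0, 0]
R4 ← R4 + (1/6)·R2: [0, 0, 0, 0]
2 nonzero rows, so rank(AC) = 2.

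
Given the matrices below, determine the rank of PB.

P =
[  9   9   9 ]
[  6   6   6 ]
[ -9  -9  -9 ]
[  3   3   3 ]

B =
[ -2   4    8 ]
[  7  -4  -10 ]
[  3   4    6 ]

First compute PB:
[[ 72,  36,  36],
 [ 48,  24,  24],
 [-72, -36, -36],
 [ 24,  12,  12]]
Now row reduce the product.
R2 ← R2 − (2/3)·R1: [0, 0, 0]
R3 ← R3 + R1: [0, 0, 0]
R4 ← R4 − (1/3)·R1: [0, 0, 0]
1 nonzero row, so rank(PB) = 1.

1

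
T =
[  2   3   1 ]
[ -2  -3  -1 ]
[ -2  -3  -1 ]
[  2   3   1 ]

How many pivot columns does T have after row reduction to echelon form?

Row reduce to echelon form.
R2 ← R2 + R1: [0, 0, 0]
R3 ← R3 + R1: [0, 0, 0]
R4 ← R4 − R1: [0, 0, 0]
Echelon form has 1 nonzero row, so rank(T) = 1.
Each nonzero row contributes one pivot column: 1 pivot columns.

1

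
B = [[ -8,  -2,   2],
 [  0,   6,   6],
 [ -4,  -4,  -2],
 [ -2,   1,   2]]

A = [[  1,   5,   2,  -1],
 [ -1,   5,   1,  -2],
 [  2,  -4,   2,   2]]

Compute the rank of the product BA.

2

First compute BA:
[[ -2, -58, -14,  16],
 [  6,   6,  18,   0],
 [ -4, -32, -16,   8],
 [  1, -13,   1,   4]]
Now row reduce the product.
R2 ← R2 + (3)·R1: [0, -168, -24, 48]
R3 ← R3 − (2)·R1: [0, 84, 12, -24]
R4 ← R4 + (1/2)·R1: [0, -42, -6, 12]
R3 ← R3 + (1/2)·R2: [0, 0, 0, 0]
R4 ← R4 − (1/4)·R2: [0, 0, 0, 0]
2 nonzero rows, so rank(BA) = 2.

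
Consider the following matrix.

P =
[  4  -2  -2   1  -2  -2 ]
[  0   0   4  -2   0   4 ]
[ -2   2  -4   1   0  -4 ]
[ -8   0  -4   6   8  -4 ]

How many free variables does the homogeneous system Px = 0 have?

Row reduce to echelon form.
R3 ← R3 + (1/2)·R1: [0, 1, -5, 3/2, -1, -5]
R4 ← R4 + (2)·R1: [0, -4, -8, 8, 4, -8]
Swap R2 ↔ R3
R4 ← R4 + (4)·R2: [0, 0, -28, 14, 0, -28]
R4 ← R4 + (7)·R3: [0, 0, 0, 0, 0, 0]
3 nonzero rows, so rank(P) = 3.
P has 6 columns; by rank–nullity, nullity = 6 − 3 = 3.

3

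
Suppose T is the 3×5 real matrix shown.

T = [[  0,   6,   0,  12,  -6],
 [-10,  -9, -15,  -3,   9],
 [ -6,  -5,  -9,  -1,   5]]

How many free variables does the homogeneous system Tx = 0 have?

Row reduce to echelon form.
Swap R1 ↔ R2
R3 ← R3 − (3/5)·R1: [0, 2/5, 0, 4/5, -2/5]
R3 ← R3 − (1/15)·R2: [0, 0, 0, 0, 0]
2 nonzero rows, so rank(T) = 2.
T has 5 columns; by rank–nullity, nullity = 5 − 2 = 3.

3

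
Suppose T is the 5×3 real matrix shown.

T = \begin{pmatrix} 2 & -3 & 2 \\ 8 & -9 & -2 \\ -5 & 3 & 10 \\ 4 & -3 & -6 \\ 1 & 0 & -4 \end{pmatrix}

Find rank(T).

Row reduce to echelon form.
R2 ← R2 − (4)·R1: [0, 3, -10]
R3 ← R3 + (5/2)·R1: [0, -9/2, 15]
R4 ← R4 − (2)·R1: [0, 3, -10]
R5 ← R5 − (1/2)·R1: [0, 3/2, -5]
R3 ← R3 + (3/2)·R2: [0, 0, 0]
R4 ← R4 − R2: [0, 0, 0]
R5 ← R5 − (1/2)·R2: [0, 0, 0]
Echelon form has 2 nonzero rows, so rank(T) = 2.

2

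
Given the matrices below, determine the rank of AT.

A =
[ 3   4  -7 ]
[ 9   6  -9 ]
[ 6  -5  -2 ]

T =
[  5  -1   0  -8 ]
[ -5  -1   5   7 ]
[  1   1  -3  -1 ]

First compute AT:
[[-12, -14,  41,  11],
 [  6, -24,  57, -21],
 [ 53,  -3, -19, -81]]
Now row reduce the product.
R2 ← R2 + (1/2)·R1: [0, -31, 155/2, -31/2]
R3 ← R3 + (53/12)·R1: [0, -389/6, 1945/12, -389/12]
R3 ← R3 − (389/186)·R2: [0, 0, 0, 0]
2 nonzero rows, so rank(AT) = 2.

2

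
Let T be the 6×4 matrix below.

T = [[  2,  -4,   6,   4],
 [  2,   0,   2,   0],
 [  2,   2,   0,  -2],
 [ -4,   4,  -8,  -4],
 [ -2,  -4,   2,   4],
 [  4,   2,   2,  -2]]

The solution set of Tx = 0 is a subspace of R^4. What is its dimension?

Row reduce to echelon form.
R2 ← R2 − R1: [0, 4, -4, -4]
R3 ← R3 − R1: [0, 6, -6, -6]
R4 ← R4 + (2)·R1: [0, -4, 4, 4]
R5 ← R5 + R1: [0, -8, 8, 8]
R6 ← R6 − (2)·R1: [0, 10, -10, -10]
R3 ← R3 − (3/2)·R2: [0, 0, 0, 0]
R4 ← R4 + R2: [0, 0, 0, 0]
R5 ← R5 + (2)·R2: [0, 0, 0, 0]
R6 ← R6 − (5/2)·R2: [0, 0, 0, 0]
2 nonzero rows, so rank(T) = 2.
T has 4 columns; by rank–nullity, nullity = 4 − 2 = 2.

2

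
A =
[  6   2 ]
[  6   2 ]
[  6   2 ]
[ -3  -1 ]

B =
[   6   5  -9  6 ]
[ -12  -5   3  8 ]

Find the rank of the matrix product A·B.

First compute AB:
[[ 12,  20, -48,  52],
 [ 12,  20, -48,  52],
 [ 12,  20, -48,  52],
 [ -6, -10,  24, -26]]
Now row reduce the product.
R2 ← R2 − R1: [0, 0, 0, 0]
R3 ← R3 − R1: [0, 0, 0, 0]
R4 ← R4 + (1/2)·R1: [0, 0, 0, 0]
1 nonzero row, so rank(AB) = 1.

1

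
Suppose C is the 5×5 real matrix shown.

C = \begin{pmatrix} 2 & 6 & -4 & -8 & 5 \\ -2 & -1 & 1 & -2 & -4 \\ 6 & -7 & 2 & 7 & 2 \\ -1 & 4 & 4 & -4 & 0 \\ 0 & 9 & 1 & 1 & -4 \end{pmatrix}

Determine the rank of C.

Row reduce to echelon form.
R2 ← R2 + R1: [0, 5, -3, -10, 1]
R3 ← R3 − (3)·R1: [0, -25, 14, 31, -13]
R4 ← R4 + (1/2)·R1: [0, 7, 2, -8, 5/2]
R3 ← R3 + (5)·R2: [0, 0, -1, -19, -8]
R4 ← R4 − (7/5)·R2: [0, 0, 31/5, 6, 11/10]
R5 ← R5 − (9/5)·R2: [0, 0, 32/5, 19, -29/5]
R4 ← R4 + (31/5)·R3: [0, 0, 0, -559/5, -97/2]
R5 ← R5 + (32/5)·R3: [0, 0, 0, -513/5, -57]
R5 ← R5 − (513/559)·R4: [0, 0, 0, 0, -13965/1118]
Echelon form has 5 nonzero rows, so rank(C) = 5.

5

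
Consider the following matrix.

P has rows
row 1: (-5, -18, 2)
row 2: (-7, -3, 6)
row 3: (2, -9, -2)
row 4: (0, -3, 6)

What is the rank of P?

3

Row reduce to echelon form.
R2 ← R2 − (7/5)·R1: [0, 111/5, 16/5]
R3 ← R3 + (2/5)·R1: [0, -81/5, -6/5]
R3 ← R3 + (27/37)·R2: [0, 0, 42/37]
R4 ← R4 + (5/37)·R2: [0, 0, 238/37]
R4 ← R4 − (17/3)·R3: [0, 0, 0]
Echelon form has 3 nonzero rows, so rank(P) = 3.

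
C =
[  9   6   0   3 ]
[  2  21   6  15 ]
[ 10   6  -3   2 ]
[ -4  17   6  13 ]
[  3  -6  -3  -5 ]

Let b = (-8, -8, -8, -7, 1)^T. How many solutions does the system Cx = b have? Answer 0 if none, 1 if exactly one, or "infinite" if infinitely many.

Row reduce the augmented matrix [C | b].
R2 ← R2 − (2/9)·R1: [0, 59/3, 6, 43/3, -56/9]
R3 ← R3 − (10/9)·R1: [0, -2/3, -3, -4/3, 8/9]
R4 ← R4 + (4/9)·R1: [0, 59/3, 6, 43/3, -95/9]
R5 ← R5 − (1/3)·R1: [0, -8, -3, -6, 11/3]
R3 ← R3 + (2/59)·R2: [0, 0, -165/59, -50/59, 40/59]
R4 ← R4 − R2: [0, 0, 0, 0, -13/3]
R5 ← R5 + (24/59)·R2: [0, 0, -33/59, -10/59, 67/59]
R5 ← R5 − (1/5)·R3: [0, 0, 0, 0, 1]
R5 ← R5 + (3/13)·R4: [0, 0, 0, 0, 0]
The echelon form has 4 nonzero rows; the last pivot sits in the augmented column, so rank(C) = 3 but rank([C|b]) = 4.
Since the ranks differ, the system is inconsistent.
It has no solutions.

0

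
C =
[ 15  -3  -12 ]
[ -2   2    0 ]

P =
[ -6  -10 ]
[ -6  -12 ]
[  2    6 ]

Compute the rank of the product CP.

2

First compute CP:
[[-96, -186],
 [  0,  -4]]
Now row reduce the product.
2 nonzero rows, so rank(CP) = 2.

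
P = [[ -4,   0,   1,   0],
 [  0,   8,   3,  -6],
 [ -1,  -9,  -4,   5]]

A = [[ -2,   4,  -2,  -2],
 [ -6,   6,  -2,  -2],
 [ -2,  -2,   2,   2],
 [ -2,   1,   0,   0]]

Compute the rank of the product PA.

First compute PA:
[[  6, -18,  10,  10],
 [-42,  36, -10, -10],
 [ 54, -45,  12,  12]]
Now row reduce the product.
R2 ← R2 + (7)·R1: [0, -90, 60, 60]
R3 ← R3 − (9)·R1: [0, 117, -78, -78]
R3 ← R3 + (13/10)·R2: [0, 0, 0, 0]
2 nonzero rows, so rank(PA) = 2.

2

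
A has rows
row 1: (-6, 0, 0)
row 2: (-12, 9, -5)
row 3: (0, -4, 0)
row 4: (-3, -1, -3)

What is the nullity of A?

0

Row reduce to echelon form.
R2 ← R2 − (2)·R1: [0, 9, -5]
R4 ← R4 − (1/2)·R1: [0, -1, -3]
R3 ← R3 + (4/9)·R2: [0, 0, -20/9]
R4 ← R4 + (1/9)·R2: [0, 0, -32/9]
R4 ← R4 − (8/5)·R3: [0, 0, 0]
3 nonzero rows, so rank(A) = 3.
A has 3 columns; by rank–nullity, nullity = 3 − 3 = 0.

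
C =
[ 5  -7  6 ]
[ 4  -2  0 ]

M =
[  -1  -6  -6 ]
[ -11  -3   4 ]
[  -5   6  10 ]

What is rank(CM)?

2

First compute CM:
[[ 42,  27,   2],
 [ 18, -18, -32]]
Now row reduce the product.
R2 ← R2 − (3/7)·R1: [0, -207/7, -230/7]
2 nonzero rows, so rank(CM) = 2.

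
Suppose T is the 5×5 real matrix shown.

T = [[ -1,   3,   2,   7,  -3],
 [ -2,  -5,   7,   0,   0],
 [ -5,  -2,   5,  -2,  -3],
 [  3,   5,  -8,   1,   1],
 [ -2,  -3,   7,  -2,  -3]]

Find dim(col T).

Row reduce to echelon form.
R2 ← R2 − (2)·R1: [0, -11, 3, -14, 6]
R3 ← R3 − (5)·R1: [0, -17, -5, -37, 12]
R4 ← R4 + (3)·R1: [0, 14, -2, 22, -8]
R5 ← R5 − (2)·R1: [0, -9, 3, -16, 3]
R3 ← R3 − (17/11)·R2: [0, 0, -106/11, -169/11, 30/11]
R4 ← R4 + (14/11)·R2: [0, 0, 20/11, 46/11, -4/11]
R5 ← R5 − (9/11)·R2: [0, 0, 6/11, -50/11, -21/11]
R4 ← R4 + (10/53)·R3: [0, 0, 0, 68/53, 8/53]
R5 ← R5 + (3/53)·R3: [0, 0, 0, -287/53, -93/53]
R5 ← R5 + (287/68)·R4: [0, 0, 0, 0, -19/17]
Echelon form has 5 nonzero rows, so rank(T) = 5.
The column space has dimension equal to the rank: 5.

5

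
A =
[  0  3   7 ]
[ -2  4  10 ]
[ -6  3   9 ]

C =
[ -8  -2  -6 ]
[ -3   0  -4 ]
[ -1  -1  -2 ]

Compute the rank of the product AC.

2

First compute AC:
[[-16,  -7, -26],
 [ -6,  -6, -24],
 [ 30,   3,   6]]
Now row reduce the product.
R2 ← R2 − (3/8)·R1: [0, -27/8, -57/4]
R3 ← R3 + (15/8)·R1: [0, -81/8, -171/4]
R3 ← R3 − (3)·R2: [0, 0, 0]
2 nonzero rows, so rank(AC) = 2.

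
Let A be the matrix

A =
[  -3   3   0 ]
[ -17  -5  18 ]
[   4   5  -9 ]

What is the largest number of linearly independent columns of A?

Row reduce to echelon form.
R2 ← R2 − (17/3)·R1: [0, -22, 18]
R3 ← R3 + (4/3)·R1: [0, 9, -9]
R3 ← R3 + (9/22)·R2: [0, 0, -18/11]
Echelon form has 3 nonzero rows, so rank(A) = 3.
The rank gives the maximum number of linearly independent columns: 3.

3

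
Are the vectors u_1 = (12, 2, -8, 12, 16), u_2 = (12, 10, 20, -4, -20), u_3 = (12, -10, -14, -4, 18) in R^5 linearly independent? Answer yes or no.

Form the matrix with these vectors as rows and row reduce.
R2 ← R2 − R1: [0, 8, 28, -16, -36]
R3 ← R3 − R1: [0, -12, -6, -16, 2]
R3 ← R3 + (3/2)·R2: [0, 0, 36, -40, -52]
3 nonzero rows, so the 3 vectors span a space of dimension 3.
Since 3 = 3, the vectors are linearly independent.

yes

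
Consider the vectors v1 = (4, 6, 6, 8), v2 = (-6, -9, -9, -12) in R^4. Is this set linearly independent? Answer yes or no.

no

Form the matrix with these vectors as rows and row reduce.
R2 ← R2 + (3/2)·R1: [0, 0, 0, 0]
1 nonzero row, so the 2 vectors span a space of dimension 1.
Since 1 < 2, the vectors are linearly dependent.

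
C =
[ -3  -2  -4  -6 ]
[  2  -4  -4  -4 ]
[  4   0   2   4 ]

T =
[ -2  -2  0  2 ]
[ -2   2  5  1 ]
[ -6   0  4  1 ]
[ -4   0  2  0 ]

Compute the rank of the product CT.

First compute CT:
[[ 58,   2, -38, -12],
 [ 44, -12, -44,  -4],
 [-36,  -8,  16,  10]]
Now row reduce the product.
R2 ← R2 − (22/29)·R1: [0, -392/29, -440/29, 148/29]
R3 ← R3 + (18/29)·R1: [0, -196/29, -220/29, 74/29]
R3 ← R3 − (1/2)·R2: [0, 0, 0, 0]
2 nonzero rows, so rank(CT) = 2.

2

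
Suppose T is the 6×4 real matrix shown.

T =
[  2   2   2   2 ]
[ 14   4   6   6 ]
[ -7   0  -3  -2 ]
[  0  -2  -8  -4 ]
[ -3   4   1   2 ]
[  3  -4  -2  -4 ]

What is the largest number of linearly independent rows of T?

Row reduce to echelon form.
R2 ← R2 − (7)·R1: [0, -10, -8, -8]
R3 ← R3 + (7/2)·R1: [0, 7, 4, 5]
R5 ← R5 + (3/2)·R1: [0, 7, 4, 5]
R6 ← R6 − (3/2)·R1: [0, -7, -5, -7]
R3 ← R3 + (7/10)·R2: [0, 0, -8/5, -3/5]
R4 ← R4 − (1/5)·R2: [0, 0, -32/5, -12/5]
R5 ← R5 + (7/10)·R2: [0, 0, -8/5, -3/5]
R6 ← R6 − (7/10)·R2: [0, 0, 3/5, -7/5]
R4 ← R4 − (4)·R3: [0, 0, 0, 0]
R5 ← R5 − R3: [0, 0, 0, 0]
R6 ← R6 + (3/8)·R3: [0, 0, 0, -13/8]
Swap R4 ↔ R6
Echelon form has 4 nonzero rows, so rank(T) = 4.
The rank gives the maximum number of linearly independent rows: 4.

4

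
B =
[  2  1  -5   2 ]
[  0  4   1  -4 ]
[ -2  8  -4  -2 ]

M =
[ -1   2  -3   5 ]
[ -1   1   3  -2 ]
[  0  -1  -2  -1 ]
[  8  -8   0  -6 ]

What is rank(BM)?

First compute BM:
[[ 13,  -6,   7,   1],
 [-36,  35,  10,  15],
 [-22,  24,  38, -10]]
Now row reduce the product.
R2 ← R2 + (36/13)·R1: [0, 239/13, 382/13, 231/13]
R3 ← R3 + (22/13)·R1: [0, 180/13, 648/13, -108/13]
R3 ← R3 − (180/239)·R2: [0, 0, 6624/239, -5184/239]
3 nonzero rows, so rank(BM) = 3.

3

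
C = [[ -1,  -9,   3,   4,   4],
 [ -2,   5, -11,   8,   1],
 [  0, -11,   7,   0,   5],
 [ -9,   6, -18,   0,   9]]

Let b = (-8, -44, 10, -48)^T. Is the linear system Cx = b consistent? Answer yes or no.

Row reduce the augmented matrix [C | b].
R2 ← R2 − (2)·R1: [0, 23, -17, 0, -7, -28]
R4 ← R4 − (9)·R1: [0, 87, -45, -36, -27, 24]
R3 ← R3 + (11/23)·R2: [0, 0, -26/23, 0, 38/23, -78/23]
R4 ← R4 − (87/23)·R2: [0, 0, 444/23, -36, -12/23, 2988/23]
R4 ← R4 + (222/13)·R3: [0, 0, 0, -36, 360/13, 72]
The echelon form has 4 nonzero rows, and every pivot lies in the first 5 columns, so rank(C) = rank([C|b]) = 4.
The system is consistent.

yes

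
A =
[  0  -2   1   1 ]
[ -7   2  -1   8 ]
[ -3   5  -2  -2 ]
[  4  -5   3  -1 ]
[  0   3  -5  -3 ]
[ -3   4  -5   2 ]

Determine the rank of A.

Row reduce to echelon form.
Swap R1 ↔ R2
R3 ← R3 − (3/7)·R1: [0, 29/7, -11/7, -38/7]
R4 ← R4 + (4/7)·R1: [0, -27/7, 17/7, 25/7]
R6 ← R6 − (3/7)·R1: [0, 22/7, -32/7, -10/7]
R3 ← R3 + (29/14)·R2: [0, 0, 1/2, -47/14]
R4 ← R4 − (27/14)·R2: [0, 0, 1/2, 23/14]
R5 ← R5 + (3/2)·R2: [0, 0, -7/2, -3/2]
R6 ← R6 + (11/7)·R2: [0, 0, -3, 1/7]
R4 ← R4 − R3: [0, 0, 0, 5]
R5 ← R5 + (7)·R3: [0, 0, 0, -25]
R6 ← R6 + (6)·R3: [0, 0, 0, -20]
R5 ← R5 + (5)·R4: [0, 0, 0, 0]
R6 ← R6 + (4)·R4: [0, 0, 0, 0]
Echelon form has 4 nonzero rows, so rank(A) = 4.

4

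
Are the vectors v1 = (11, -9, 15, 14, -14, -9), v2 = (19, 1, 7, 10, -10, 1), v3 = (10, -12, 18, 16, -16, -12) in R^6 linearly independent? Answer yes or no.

Form the matrix with these vectors as rows and row reduce.
R2 ← R2 − (19/11)·R1: [0, 182/11, -208/11, -156/11, 156/11, 182/11]
R3 ← R3 − (10/11)·R1: [0, -42/11, 48/11, 36/11, -36/11, -42/11]
R3 ← R3 + (3/13)·R2: [0, 0, 0, 0, 0, 0]
2 nonzero rows, so the 3 vectors span a space of dimension 2.
Since 2 < 3, the vectors are linearly dependent.

no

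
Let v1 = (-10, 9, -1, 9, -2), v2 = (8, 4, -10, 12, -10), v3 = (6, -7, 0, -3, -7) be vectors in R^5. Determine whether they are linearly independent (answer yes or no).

Form the matrix with these vectors as rows and row reduce.
R2 ← R2 + (4/5)·R1: [0, 56/5, -54/5, 96/5, -58/5]
R3 ← R3 + (3/5)·R1: [0, -8/5, -3/5, 12/5, -41/5]
R3 ← R3 + (1/7)·R2: [0, 0, -15/7, 36/7, -69/7]
3 nonzero rows, so the 3 vectors span a space of dimension 3.
Since 3 = 3, the vectors are linearly independent.

yes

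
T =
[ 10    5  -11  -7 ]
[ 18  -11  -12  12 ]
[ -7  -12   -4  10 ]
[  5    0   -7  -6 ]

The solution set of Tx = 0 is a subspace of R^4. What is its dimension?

Row reduce to echelon form.
R2 ← R2 − (9/5)·R1: [0, -20, 39/5, 123/5]
R3 ← R3 + (7/10)·R1: [0, -17/2, -117/10, 51/10]
R4 ← R4 − (1/2)·R1: [0, -5/2, -3/2, -5/2]
R3 ← R3 − (17/40)·R2: [0, 0, -3003/200, -1071/200]
R4 ← R4 − (1/8)·R2: [0, 0, -99/40, -223/40]
R4 ← R4 − (15/91)·R3: [0, 0, 0, -61/13]
4 nonzero rows, so rank(T) = 4.
T has 4 columns; by rank–nullity, nullity = 4 − 4 = 0.

0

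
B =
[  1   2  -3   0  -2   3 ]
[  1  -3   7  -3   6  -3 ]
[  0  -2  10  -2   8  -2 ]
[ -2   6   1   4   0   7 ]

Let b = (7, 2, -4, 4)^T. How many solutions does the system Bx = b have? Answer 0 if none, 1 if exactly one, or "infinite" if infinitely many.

0

Row reduce the augmented matrix [B | b].
R2 ← R2 − R1: [0, -5, 10, -3, 8, -6, -5]
R4 ← R4 + (2)·R1: [0, 10, -5, 4, -4, 13, 18]
R3 ← R3 − (2/5)·R2: [0, 0, 6, -4/5, 24/5, 2/5, -2]
R4 ← R4 + (2)·R2: [0, 0, 15, -2, 12, 1, 8]
R4 ← R4 − (5/2)·R3: [0, 0, 0, 0, 0, 0, 13]
The echelon form has 4 nonzero rows; the last pivot sits in the augmented column, so rank(B) = 3 but rank([B|b]) = 4.
Since the ranks differ, the system is inconsistent.
It has no solutions.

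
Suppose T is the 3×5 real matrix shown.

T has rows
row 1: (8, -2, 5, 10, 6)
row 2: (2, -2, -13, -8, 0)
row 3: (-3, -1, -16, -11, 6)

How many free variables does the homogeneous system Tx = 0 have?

Row reduce to echelon form.
R2 ← R2 − (1/4)·R1: [0, -3/2, -57/4, -21/2, -3/2]
R3 ← R3 + (3/8)·R1: [0, -7/4, -113/8, -29/4, 33/4]
R3 ← R3 − (7/6)·R2: [0, 0, 5/2, 5, 10]
3 nonzero rows, so rank(T) = 3.
T has 5 columns; by rank–nullity, nullity = 5 − 3 = 2.

2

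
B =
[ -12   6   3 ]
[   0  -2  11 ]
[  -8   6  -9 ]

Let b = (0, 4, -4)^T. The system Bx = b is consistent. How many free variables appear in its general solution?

1

Row reduce the augmented matrix [B | b].
R3 ← R3 − (2/3)·R1: [0, 2, -11, -4]
R3 ← R3 + R2: [0, 0, 0, 0]
The echelon form has 2 nonzero rows, and every pivot lies in the first 3 columns, so rank(B) = rank([B|b]) = 2.
The system is consistent.
Free variables = (unknowns) − (rank) = 3 − 2 = 1.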